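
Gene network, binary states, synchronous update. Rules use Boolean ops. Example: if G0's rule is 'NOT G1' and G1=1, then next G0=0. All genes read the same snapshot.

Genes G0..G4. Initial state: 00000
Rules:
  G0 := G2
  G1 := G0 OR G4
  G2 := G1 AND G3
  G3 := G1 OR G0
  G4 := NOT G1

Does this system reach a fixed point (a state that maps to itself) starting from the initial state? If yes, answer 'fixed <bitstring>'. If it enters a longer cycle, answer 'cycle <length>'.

Answer: cycle 3

Derivation:
Step 0: 00000
Step 1: G0=G2=0 G1=G0|G4=0|0=0 G2=G1&G3=0&0=0 G3=G1|G0=0|0=0 G4=NOT G1=NOT 0=1 -> 00001
Step 2: G0=G2=0 G1=G0|G4=0|1=1 G2=G1&G3=0&0=0 G3=G1|G0=0|0=0 G4=NOT G1=NOT 0=1 -> 01001
Step 3: G0=G2=0 G1=G0|G4=0|1=1 G2=G1&G3=1&0=0 G3=G1|G0=1|0=1 G4=NOT G1=NOT 1=0 -> 01010
Step 4: G0=G2=0 G1=G0|G4=0|0=0 G2=G1&G3=1&1=1 G3=G1|G0=1|0=1 G4=NOT G1=NOT 1=0 -> 00110
Step 5: G0=G2=1 G1=G0|G4=0|0=0 G2=G1&G3=0&1=0 G3=G1|G0=0|0=0 G4=NOT G1=NOT 0=1 -> 10001
Step 6: G0=G2=0 G1=G0|G4=1|1=1 G2=G1&G3=0&0=0 G3=G1|G0=0|1=1 G4=NOT G1=NOT 0=1 -> 01011
Step 7: G0=G2=0 G1=G0|G4=0|1=1 G2=G1&G3=1&1=1 G3=G1|G0=1|0=1 G4=NOT G1=NOT 1=0 -> 01110
Step 8: G0=G2=1 G1=G0|G4=0|0=0 G2=G1&G3=1&1=1 G3=G1|G0=1|0=1 G4=NOT G1=NOT 1=0 -> 10110
Step 9: G0=G2=1 G1=G0|G4=1|0=1 G2=G1&G3=0&1=0 G3=G1|G0=0|1=1 G4=NOT G1=NOT 0=1 -> 11011
Step 10: G0=G2=0 G1=G0|G4=1|1=1 G2=G1&G3=1&1=1 G3=G1|G0=1|1=1 G4=NOT G1=NOT 1=0 -> 01110
Cycle of length 3 starting at step 7 -> no fixed point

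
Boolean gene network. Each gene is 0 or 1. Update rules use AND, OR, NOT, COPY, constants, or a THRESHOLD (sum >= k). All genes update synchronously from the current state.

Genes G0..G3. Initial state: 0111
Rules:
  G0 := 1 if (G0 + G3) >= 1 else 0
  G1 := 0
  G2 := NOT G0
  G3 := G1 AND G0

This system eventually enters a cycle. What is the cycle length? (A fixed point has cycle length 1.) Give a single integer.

Step 0: 0111
Step 1: G0=(0+1>=1)=1 G1=0(const) G2=NOT G0=NOT 0=1 G3=G1&G0=1&0=0 -> 1010
Step 2: G0=(1+0>=1)=1 G1=0(const) G2=NOT G0=NOT 1=0 G3=G1&G0=0&1=0 -> 1000
Step 3: G0=(1+0>=1)=1 G1=0(const) G2=NOT G0=NOT 1=0 G3=G1&G0=0&1=0 -> 1000
State from step 3 equals state from step 2 -> cycle length 1

Answer: 1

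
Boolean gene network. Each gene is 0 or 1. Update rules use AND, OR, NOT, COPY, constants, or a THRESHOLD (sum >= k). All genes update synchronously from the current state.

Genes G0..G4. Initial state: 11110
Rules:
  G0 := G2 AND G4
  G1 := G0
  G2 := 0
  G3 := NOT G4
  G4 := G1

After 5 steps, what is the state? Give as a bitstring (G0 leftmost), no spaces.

Step 1: G0=G2&G4=1&0=0 G1=G0=1 G2=0(const) G3=NOT G4=NOT 0=1 G4=G1=1 -> 01011
Step 2: G0=G2&G4=0&1=0 G1=G0=0 G2=0(const) G3=NOT G4=NOT 1=0 G4=G1=1 -> 00001
Step 3: G0=G2&G4=0&1=0 G1=G0=0 G2=0(const) G3=NOT G4=NOT 1=0 G4=G1=0 -> 00000
Step 4: G0=G2&G4=0&0=0 G1=G0=0 G2=0(const) G3=NOT G4=NOT 0=1 G4=G1=0 -> 00010
Step 5: G0=G2&G4=0&0=0 G1=G0=0 G2=0(const) G3=NOT G4=NOT 0=1 G4=G1=0 -> 00010

00010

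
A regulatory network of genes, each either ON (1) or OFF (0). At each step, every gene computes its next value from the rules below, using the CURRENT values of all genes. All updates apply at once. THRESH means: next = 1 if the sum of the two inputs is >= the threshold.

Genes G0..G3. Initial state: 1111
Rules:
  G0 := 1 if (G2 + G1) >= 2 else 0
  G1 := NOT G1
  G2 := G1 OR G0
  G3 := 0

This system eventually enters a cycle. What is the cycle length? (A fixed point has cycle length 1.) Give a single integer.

Answer: 2

Derivation:
Step 0: 1111
Step 1: G0=(1+1>=2)=1 G1=NOT G1=NOT 1=0 G2=G1|G0=1|1=1 G3=0(const) -> 1010
Step 2: G0=(1+0>=2)=0 G1=NOT G1=NOT 0=1 G2=G1|G0=0|1=1 G3=0(const) -> 0110
Step 3: G0=(1+1>=2)=1 G1=NOT G1=NOT 1=0 G2=G1|G0=1|0=1 G3=0(const) -> 1010
State from step 3 equals state from step 1 -> cycle length 2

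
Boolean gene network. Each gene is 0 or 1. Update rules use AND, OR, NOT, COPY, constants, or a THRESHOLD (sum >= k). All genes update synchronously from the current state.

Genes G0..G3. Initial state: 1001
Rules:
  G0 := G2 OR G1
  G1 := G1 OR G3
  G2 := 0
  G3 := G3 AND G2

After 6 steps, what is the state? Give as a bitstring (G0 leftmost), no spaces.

Step 1: G0=G2|G1=0|0=0 G1=G1|G3=0|1=1 G2=0(const) G3=G3&G2=1&0=0 -> 0100
Step 2: G0=G2|G1=0|1=1 G1=G1|G3=1|0=1 G2=0(const) G3=G3&G2=0&0=0 -> 1100
Step 3: G0=G2|G1=0|1=1 G1=G1|G3=1|0=1 G2=0(const) G3=G3&G2=0&0=0 -> 1100
Step 4: G0=G2|G1=0|1=1 G1=G1|G3=1|0=1 G2=0(const) G3=G3&G2=0&0=0 -> 1100
Step 5: G0=G2|G1=0|1=1 G1=G1|G3=1|0=1 G2=0(const) G3=G3&G2=0&0=0 -> 1100
Step 6: G0=G2|G1=0|1=1 G1=G1|G3=1|0=1 G2=0(const) G3=G3&G2=0&0=0 -> 1100

1100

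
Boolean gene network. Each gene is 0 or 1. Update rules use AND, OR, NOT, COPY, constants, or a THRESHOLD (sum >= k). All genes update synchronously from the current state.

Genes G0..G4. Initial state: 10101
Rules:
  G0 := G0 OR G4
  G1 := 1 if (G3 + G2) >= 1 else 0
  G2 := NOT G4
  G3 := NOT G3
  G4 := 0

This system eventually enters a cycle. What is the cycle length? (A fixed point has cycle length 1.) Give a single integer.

Step 0: 10101
Step 1: G0=G0|G4=1|1=1 G1=(0+1>=1)=1 G2=NOT G4=NOT 1=0 G3=NOT G3=NOT 0=1 G4=0(const) -> 11010
Step 2: G0=G0|G4=1|0=1 G1=(1+0>=1)=1 G2=NOT G4=NOT 0=1 G3=NOT G3=NOT 1=0 G4=0(const) -> 11100
Step 3: G0=G0|G4=1|0=1 G1=(0+1>=1)=1 G2=NOT G4=NOT 0=1 G3=NOT G3=NOT 0=1 G4=0(const) -> 11110
Step 4: G0=G0|G4=1|0=1 G1=(1+1>=1)=1 G2=NOT G4=NOT 0=1 G3=NOT G3=NOT 1=0 G4=0(const) -> 11100
State from step 4 equals state from step 2 -> cycle length 2

Answer: 2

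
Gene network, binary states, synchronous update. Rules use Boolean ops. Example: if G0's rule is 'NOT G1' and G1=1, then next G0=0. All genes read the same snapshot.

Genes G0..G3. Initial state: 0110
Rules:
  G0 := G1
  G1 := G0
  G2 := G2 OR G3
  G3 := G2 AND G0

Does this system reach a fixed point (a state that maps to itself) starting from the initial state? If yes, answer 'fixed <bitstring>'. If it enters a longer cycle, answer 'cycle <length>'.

Answer: cycle 2

Derivation:
Step 0: 0110
Step 1: G0=G1=1 G1=G0=0 G2=G2|G3=1|0=1 G3=G2&G0=1&0=0 -> 1010
Step 2: G0=G1=0 G1=G0=1 G2=G2|G3=1|0=1 G3=G2&G0=1&1=1 -> 0111
Step 3: G0=G1=1 G1=G0=0 G2=G2|G3=1|1=1 G3=G2&G0=1&0=0 -> 1010
Cycle of length 2 starting at step 1 -> no fixed point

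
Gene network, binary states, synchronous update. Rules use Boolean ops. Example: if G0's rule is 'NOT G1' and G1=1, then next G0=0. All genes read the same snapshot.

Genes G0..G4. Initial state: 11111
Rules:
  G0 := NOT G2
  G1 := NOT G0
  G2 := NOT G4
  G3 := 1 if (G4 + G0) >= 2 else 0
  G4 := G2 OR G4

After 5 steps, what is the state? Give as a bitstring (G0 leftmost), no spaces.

Step 1: G0=NOT G2=NOT 1=0 G1=NOT G0=NOT 1=0 G2=NOT G4=NOT 1=0 G3=(1+1>=2)=1 G4=G2|G4=1|1=1 -> 00011
Step 2: G0=NOT G2=NOT 0=1 G1=NOT G0=NOT 0=1 G2=NOT G4=NOT 1=0 G3=(1+0>=2)=0 G4=G2|G4=0|1=1 -> 11001
Step 3: G0=NOT G2=NOT 0=1 G1=NOT G0=NOT 1=0 G2=NOT G4=NOT 1=0 G3=(1+1>=2)=1 G4=G2|G4=0|1=1 -> 10011
Step 4: G0=NOT G2=NOT 0=1 G1=NOT G0=NOT 1=0 G2=NOT G4=NOT 1=0 G3=(1+1>=2)=1 G4=G2|G4=0|1=1 -> 10011
Step 5: G0=NOT G2=NOT 0=1 G1=NOT G0=NOT 1=0 G2=NOT G4=NOT 1=0 G3=(1+1>=2)=1 G4=G2|G4=0|1=1 -> 10011

10011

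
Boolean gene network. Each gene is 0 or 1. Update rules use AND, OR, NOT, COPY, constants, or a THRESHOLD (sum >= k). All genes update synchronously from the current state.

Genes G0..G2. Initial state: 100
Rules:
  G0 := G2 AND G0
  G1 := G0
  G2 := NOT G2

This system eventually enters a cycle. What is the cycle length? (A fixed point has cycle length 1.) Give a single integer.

Step 0: 100
Step 1: G0=G2&G0=0&1=0 G1=G0=1 G2=NOT G2=NOT 0=1 -> 011
Step 2: G0=G2&G0=1&0=0 G1=G0=0 G2=NOT G2=NOT 1=0 -> 000
Step 3: G0=G2&G0=0&0=0 G1=G0=0 G2=NOT G2=NOT 0=1 -> 001
Step 4: G0=G2&G0=1&0=0 G1=G0=0 G2=NOT G2=NOT 1=0 -> 000
State from step 4 equals state from step 2 -> cycle length 2

Answer: 2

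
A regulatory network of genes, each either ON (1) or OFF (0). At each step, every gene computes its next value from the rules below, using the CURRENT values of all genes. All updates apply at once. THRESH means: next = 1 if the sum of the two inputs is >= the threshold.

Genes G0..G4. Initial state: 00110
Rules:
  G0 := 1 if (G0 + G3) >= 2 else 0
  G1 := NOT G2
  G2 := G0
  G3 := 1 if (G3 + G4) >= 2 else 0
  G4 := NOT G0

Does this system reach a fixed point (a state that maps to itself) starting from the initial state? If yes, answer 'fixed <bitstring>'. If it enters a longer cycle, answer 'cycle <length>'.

Answer: fixed 01001

Derivation:
Step 0: 00110
Step 1: G0=(0+1>=2)=0 G1=NOT G2=NOT 1=0 G2=G0=0 G3=(1+0>=2)=0 G4=NOT G0=NOT 0=1 -> 00001
Step 2: G0=(0+0>=2)=0 G1=NOT G2=NOT 0=1 G2=G0=0 G3=(0+1>=2)=0 G4=NOT G0=NOT 0=1 -> 01001
Step 3: G0=(0+0>=2)=0 G1=NOT G2=NOT 0=1 G2=G0=0 G3=(0+1>=2)=0 G4=NOT G0=NOT 0=1 -> 01001
Fixed point reached at step 2: 01001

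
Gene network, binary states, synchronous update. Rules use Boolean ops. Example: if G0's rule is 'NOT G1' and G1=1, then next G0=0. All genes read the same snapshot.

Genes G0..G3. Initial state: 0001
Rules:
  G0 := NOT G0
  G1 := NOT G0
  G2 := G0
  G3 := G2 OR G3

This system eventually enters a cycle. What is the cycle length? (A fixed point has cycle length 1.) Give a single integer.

Step 0: 0001
Step 1: G0=NOT G0=NOT 0=1 G1=NOT G0=NOT 0=1 G2=G0=0 G3=G2|G3=0|1=1 -> 1101
Step 2: G0=NOT G0=NOT 1=0 G1=NOT G0=NOT 1=0 G2=G0=1 G3=G2|G3=0|1=1 -> 0011
Step 3: G0=NOT G0=NOT 0=1 G1=NOT G0=NOT 0=1 G2=G0=0 G3=G2|G3=1|1=1 -> 1101
State from step 3 equals state from step 1 -> cycle length 2

Answer: 2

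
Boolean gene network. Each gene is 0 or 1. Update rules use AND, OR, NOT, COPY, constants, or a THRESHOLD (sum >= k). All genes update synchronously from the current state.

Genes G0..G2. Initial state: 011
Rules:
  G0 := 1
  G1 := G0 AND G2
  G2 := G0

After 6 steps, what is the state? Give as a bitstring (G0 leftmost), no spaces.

Step 1: G0=1(const) G1=G0&G2=0&1=0 G2=G0=0 -> 100
Step 2: G0=1(const) G1=G0&G2=1&0=0 G2=G0=1 -> 101
Step 3: G0=1(const) G1=G0&G2=1&1=1 G2=G0=1 -> 111
Step 4: G0=1(const) G1=G0&G2=1&1=1 G2=G0=1 -> 111
Step 5: G0=1(const) G1=G0&G2=1&1=1 G2=G0=1 -> 111
Step 6: G0=1(const) G1=G0&G2=1&1=1 G2=G0=1 -> 111

111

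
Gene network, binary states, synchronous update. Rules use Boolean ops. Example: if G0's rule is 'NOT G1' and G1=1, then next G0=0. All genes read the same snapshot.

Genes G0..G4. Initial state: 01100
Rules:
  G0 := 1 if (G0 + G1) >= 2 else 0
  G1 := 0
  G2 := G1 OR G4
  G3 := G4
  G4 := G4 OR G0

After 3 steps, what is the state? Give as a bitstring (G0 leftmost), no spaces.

Step 1: G0=(0+1>=2)=0 G1=0(const) G2=G1|G4=1|0=1 G3=G4=0 G4=G4|G0=0|0=0 -> 00100
Step 2: G0=(0+0>=2)=0 G1=0(const) G2=G1|G4=0|0=0 G3=G4=0 G4=G4|G0=0|0=0 -> 00000
Step 3: G0=(0+0>=2)=0 G1=0(const) G2=G1|G4=0|0=0 G3=G4=0 G4=G4|G0=0|0=0 -> 00000

00000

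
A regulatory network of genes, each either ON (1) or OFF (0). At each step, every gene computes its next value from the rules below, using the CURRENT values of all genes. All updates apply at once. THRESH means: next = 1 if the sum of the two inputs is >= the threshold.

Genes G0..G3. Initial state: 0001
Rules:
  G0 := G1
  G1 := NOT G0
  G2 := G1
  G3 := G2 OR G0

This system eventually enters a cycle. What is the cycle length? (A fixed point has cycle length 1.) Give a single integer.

Answer: 4

Derivation:
Step 0: 0001
Step 1: G0=G1=0 G1=NOT G0=NOT 0=1 G2=G1=0 G3=G2|G0=0|0=0 -> 0100
Step 2: G0=G1=1 G1=NOT G0=NOT 0=1 G2=G1=1 G3=G2|G0=0|0=0 -> 1110
Step 3: G0=G1=1 G1=NOT G0=NOT 1=0 G2=G1=1 G3=G2|G0=1|1=1 -> 1011
Step 4: G0=G1=0 G1=NOT G0=NOT 1=0 G2=G1=0 G3=G2|G0=1|1=1 -> 0001
State from step 4 equals state from step 0 -> cycle length 4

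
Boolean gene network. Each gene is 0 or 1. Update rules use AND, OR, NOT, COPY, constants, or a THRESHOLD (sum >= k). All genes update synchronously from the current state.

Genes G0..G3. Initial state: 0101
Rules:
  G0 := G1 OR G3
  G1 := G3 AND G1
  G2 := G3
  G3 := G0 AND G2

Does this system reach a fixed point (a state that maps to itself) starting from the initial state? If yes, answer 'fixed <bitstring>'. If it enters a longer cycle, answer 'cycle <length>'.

Answer: cycle 2

Derivation:
Step 0: 0101
Step 1: G0=G1|G3=1|1=1 G1=G3&G1=1&1=1 G2=G3=1 G3=G0&G2=0&0=0 -> 1110
Step 2: G0=G1|G3=1|0=1 G1=G3&G1=0&1=0 G2=G3=0 G3=G0&G2=1&1=1 -> 1001
Step 3: G0=G1|G3=0|1=1 G1=G3&G1=1&0=0 G2=G3=1 G3=G0&G2=1&0=0 -> 1010
Step 4: G0=G1|G3=0|0=0 G1=G3&G1=0&0=0 G2=G3=0 G3=G0&G2=1&1=1 -> 0001
Step 5: G0=G1|G3=0|1=1 G1=G3&G1=1&0=0 G2=G3=1 G3=G0&G2=0&0=0 -> 1010
Cycle of length 2 starting at step 3 -> no fixed point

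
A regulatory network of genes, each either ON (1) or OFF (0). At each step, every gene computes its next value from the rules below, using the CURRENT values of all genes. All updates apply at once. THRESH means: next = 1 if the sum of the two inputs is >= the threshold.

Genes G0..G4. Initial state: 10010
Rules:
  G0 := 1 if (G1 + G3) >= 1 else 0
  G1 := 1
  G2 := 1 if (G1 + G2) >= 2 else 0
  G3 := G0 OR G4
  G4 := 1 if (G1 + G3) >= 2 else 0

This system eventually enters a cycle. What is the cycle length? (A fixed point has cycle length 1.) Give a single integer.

Answer: 1

Derivation:
Step 0: 10010
Step 1: G0=(0+1>=1)=1 G1=1(const) G2=(0+0>=2)=0 G3=G0|G4=1|0=1 G4=(0+1>=2)=0 -> 11010
Step 2: G0=(1+1>=1)=1 G1=1(const) G2=(1+0>=2)=0 G3=G0|G4=1|0=1 G4=(1+1>=2)=1 -> 11011
Step 3: G0=(1+1>=1)=1 G1=1(const) G2=(1+0>=2)=0 G3=G0|G4=1|1=1 G4=(1+1>=2)=1 -> 11011
State from step 3 equals state from step 2 -> cycle length 1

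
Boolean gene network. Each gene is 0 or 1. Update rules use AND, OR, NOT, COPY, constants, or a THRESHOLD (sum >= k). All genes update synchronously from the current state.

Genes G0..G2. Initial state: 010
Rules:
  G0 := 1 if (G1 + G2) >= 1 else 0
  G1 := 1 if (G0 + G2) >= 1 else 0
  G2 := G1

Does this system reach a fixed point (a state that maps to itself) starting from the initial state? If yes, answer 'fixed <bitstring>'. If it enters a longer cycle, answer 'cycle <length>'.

Step 0: 010
Step 1: G0=(1+0>=1)=1 G1=(0+0>=1)=0 G2=G1=1 -> 101
Step 2: G0=(0+1>=1)=1 G1=(1+1>=1)=1 G2=G1=0 -> 110
Step 3: G0=(1+0>=1)=1 G1=(1+0>=1)=1 G2=G1=1 -> 111
Step 4: G0=(1+1>=1)=1 G1=(1+1>=1)=1 G2=G1=1 -> 111
Fixed point reached at step 3: 111

Answer: fixed 111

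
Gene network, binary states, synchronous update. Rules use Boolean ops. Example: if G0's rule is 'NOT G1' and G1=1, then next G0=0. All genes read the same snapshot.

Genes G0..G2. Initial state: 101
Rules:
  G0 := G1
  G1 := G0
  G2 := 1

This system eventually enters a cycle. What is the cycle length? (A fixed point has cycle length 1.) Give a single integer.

Step 0: 101
Step 1: G0=G1=0 G1=G0=1 G2=1(const) -> 011
Step 2: G0=G1=1 G1=G0=0 G2=1(const) -> 101
State from step 2 equals state from step 0 -> cycle length 2

Answer: 2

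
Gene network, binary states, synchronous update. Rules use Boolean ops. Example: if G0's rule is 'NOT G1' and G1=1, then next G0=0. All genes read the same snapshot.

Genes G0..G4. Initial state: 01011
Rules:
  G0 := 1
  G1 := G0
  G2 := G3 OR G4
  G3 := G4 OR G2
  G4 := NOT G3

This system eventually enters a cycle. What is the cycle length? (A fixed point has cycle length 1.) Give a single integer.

Step 0: 01011
Step 1: G0=1(const) G1=G0=0 G2=G3|G4=1|1=1 G3=G4|G2=1|0=1 G4=NOT G3=NOT 1=0 -> 10110
Step 2: G0=1(const) G1=G0=1 G2=G3|G4=1|0=1 G3=G4|G2=0|1=1 G4=NOT G3=NOT 1=0 -> 11110
Step 3: G0=1(const) G1=G0=1 G2=G3|G4=1|0=1 G3=G4|G2=0|1=1 G4=NOT G3=NOT 1=0 -> 11110
State from step 3 equals state from step 2 -> cycle length 1

Answer: 1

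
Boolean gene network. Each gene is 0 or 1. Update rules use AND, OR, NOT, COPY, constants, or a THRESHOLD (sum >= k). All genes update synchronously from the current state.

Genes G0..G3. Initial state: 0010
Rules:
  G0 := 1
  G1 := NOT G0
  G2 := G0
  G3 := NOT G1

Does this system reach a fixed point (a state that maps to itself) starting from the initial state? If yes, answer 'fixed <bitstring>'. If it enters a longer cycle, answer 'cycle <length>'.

Step 0: 0010
Step 1: G0=1(const) G1=NOT G0=NOT 0=1 G2=G0=0 G3=NOT G1=NOT 0=1 -> 1101
Step 2: G0=1(const) G1=NOT G0=NOT 1=0 G2=G0=1 G3=NOT G1=NOT 1=0 -> 1010
Step 3: G0=1(const) G1=NOT G0=NOT 1=0 G2=G0=1 G3=NOT G1=NOT 0=1 -> 1011
Step 4: G0=1(const) G1=NOT G0=NOT 1=0 G2=G0=1 G3=NOT G1=NOT 0=1 -> 1011
Fixed point reached at step 3: 1011

Answer: fixed 1011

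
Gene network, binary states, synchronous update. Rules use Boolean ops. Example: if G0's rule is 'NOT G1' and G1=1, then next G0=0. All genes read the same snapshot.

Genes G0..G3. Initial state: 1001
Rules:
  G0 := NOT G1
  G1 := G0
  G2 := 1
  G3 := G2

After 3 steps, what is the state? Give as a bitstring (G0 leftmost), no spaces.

Step 1: G0=NOT G1=NOT 0=1 G1=G0=1 G2=1(const) G3=G2=0 -> 1110
Step 2: G0=NOT G1=NOT 1=0 G1=G0=1 G2=1(const) G3=G2=1 -> 0111
Step 3: G0=NOT G1=NOT 1=0 G1=G0=0 G2=1(const) G3=G2=1 -> 0011

0011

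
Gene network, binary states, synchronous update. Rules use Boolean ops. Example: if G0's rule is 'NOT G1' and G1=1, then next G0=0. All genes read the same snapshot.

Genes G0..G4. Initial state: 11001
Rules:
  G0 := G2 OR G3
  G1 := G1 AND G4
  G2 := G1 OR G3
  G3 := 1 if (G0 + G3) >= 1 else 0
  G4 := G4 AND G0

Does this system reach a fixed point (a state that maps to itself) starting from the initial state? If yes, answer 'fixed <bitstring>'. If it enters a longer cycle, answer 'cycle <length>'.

Answer: fixed 10110

Derivation:
Step 0: 11001
Step 1: G0=G2|G3=0|0=0 G1=G1&G4=1&1=1 G2=G1|G3=1|0=1 G3=(1+0>=1)=1 G4=G4&G0=1&1=1 -> 01111
Step 2: G0=G2|G3=1|1=1 G1=G1&G4=1&1=1 G2=G1|G3=1|1=1 G3=(0+1>=1)=1 G4=G4&G0=1&0=0 -> 11110
Step 3: G0=G2|G3=1|1=1 G1=G1&G4=1&0=0 G2=G1|G3=1|1=1 G3=(1+1>=1)=1 G4=G4&G0=0&1=0 -> 10110
Step 4: G0=G2|G3=1|1=1 G1=G1&G4=0&0=0 G2=G1|G3=0|1=1 G3=(1+1>=1)=1 G4=G4&G0=0&1=0 -> 10110
Fixed point reached at step 3: 10110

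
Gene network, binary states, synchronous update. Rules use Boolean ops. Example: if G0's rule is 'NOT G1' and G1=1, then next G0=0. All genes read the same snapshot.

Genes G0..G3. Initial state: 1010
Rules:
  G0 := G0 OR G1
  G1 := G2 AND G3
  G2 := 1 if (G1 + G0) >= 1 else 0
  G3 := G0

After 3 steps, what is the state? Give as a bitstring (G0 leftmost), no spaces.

Step 1: G0=G0|G1=1|0=1 G1=G2&G3=1&0=0 G2=(0+1>=1)=1 G3=G0=1 -> 1011
Step 2: G0=G0|G1=1|0=1 G1=G2&G3=1&1=1 G2=(0+1>=1)=1 G3=G0=1 -> 1111
Step 3: G0=G0|G1=1|1=1 G1=G2&G3=1&1=1 G2=(1+1>=1)=1 G3=G0=1 -> 1111

1111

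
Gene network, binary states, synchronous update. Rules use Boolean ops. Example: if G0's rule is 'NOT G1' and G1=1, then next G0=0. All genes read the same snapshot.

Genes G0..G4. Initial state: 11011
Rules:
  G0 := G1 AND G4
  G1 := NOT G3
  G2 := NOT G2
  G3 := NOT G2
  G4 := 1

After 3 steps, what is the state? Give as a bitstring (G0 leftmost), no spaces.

Step 1: G0=G1&G4=1&1=1 G1=NOT G3=NOT 1=0 G2=NOT G2=NOT 0=1 G3=NOT G2=NOT 0=1 G4=1(const) -> 10111
Step 2: G0=G1&G4=0&1=0 G1=NOT G3=NOT 1=0 G2=NOT G2=NOT 1=0 G3=NOT G2=NOT 1=0 G4=1(const) -> 00001
Step 3: G0=G1&G4=0&1=0 G1=NOT G3=NOT 0=1 G2=NOT G2=NOT 0=1 G3=NOT G2=NOT 0=1 G4=1(const) -> 01111

01111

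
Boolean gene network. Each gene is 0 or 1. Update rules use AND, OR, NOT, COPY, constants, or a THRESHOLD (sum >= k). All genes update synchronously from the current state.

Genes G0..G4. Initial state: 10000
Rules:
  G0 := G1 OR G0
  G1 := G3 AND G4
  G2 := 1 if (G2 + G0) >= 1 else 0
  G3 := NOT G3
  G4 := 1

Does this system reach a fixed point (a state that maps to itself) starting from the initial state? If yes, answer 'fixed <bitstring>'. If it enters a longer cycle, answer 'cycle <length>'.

Answer: cycle 2

Derivation:
Step 0: 10000
Step 1: G0=G1|G0=0|1=1 G1=G3&G4=0&0=0 G2=(0+1>=1)=1 G3=NOT G3=NOT 0=1 G4=1(const) -> 10111
Step 2: G0=G1|G0=0|1=1 G1=G3&G4=1&1=1 G2=(1+1>=1)=1 G3=NOT G3=NOT 1=0 G4=1(const) -> 11101
Step 3: G0=G1|G0=1|1=1 G1=G3&G4=0&1=0 G2=(1+1>=1)=1 G3=NOT G3=NOT 0=1 G4=1(const) -> 10111
Cycle of length 2 starting at step 1 -> no fixed point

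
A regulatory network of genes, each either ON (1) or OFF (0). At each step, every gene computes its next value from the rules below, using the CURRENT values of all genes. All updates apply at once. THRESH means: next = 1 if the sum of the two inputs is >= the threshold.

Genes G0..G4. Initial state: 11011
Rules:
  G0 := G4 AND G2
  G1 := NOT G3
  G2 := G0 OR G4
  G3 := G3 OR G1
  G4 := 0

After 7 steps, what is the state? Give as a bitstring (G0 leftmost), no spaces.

Step 1: G0=G4&G2=1&0=0 G1=NOT G3=NOT 1=0 G2=G0|G4=1|1=1 G3=G3|G1=1|1=1 G4=0(const) -> 00110
Step 2: G0=G4&G2=0&1=0 G1=NOT G3=NOT 1=0 G2=G0|G4=0|0=0 G3=G3|G1=1|0=1 G4=0(const) -> 00010
Step 3: G0=G4&G2=0&0=0 G1=NOT G3=NOT 1=0 G2=G0|G4=0|0=0 G3=G3|G1=1|0=1 G4=0(const) -> 00010
Step 4: G0=G4&G2=0&0=0 G1=NOT G3=NOT 1=0 G2=G0|G4=0|0=0 G3=G3|G1=1|0=1 G4=0(const) -> 00010
Step 5: G0=G4&G2=0&0=0 G1=NOT G3=NOT 1=0 G2=G0|G4=0|0=0 G3=G3|G1=1|0=1 G4=0(const) -> 00010
Step 6: G0=G4&G2=0&0=0 G1=NOT G3=NOT 1=0 G2=G0|G4=0|0=0 G3=G3|G1=1|0=1 G4=0(const) -> 00010
Step 7: G0=G4&G2=0&0=0 G1=NOT G3=NOT 1=0 G2=G0|G4=0|0=0 G3=G3|G1=1|0=1 G4=0(const) -> 00010

00010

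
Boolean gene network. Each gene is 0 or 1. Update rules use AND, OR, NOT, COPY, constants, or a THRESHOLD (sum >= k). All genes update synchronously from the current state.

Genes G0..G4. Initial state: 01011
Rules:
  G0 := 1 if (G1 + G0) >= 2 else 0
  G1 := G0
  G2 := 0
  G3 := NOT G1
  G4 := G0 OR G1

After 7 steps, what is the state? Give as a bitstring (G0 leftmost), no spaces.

Step 1: G0=(1+0>=2)=0 G1=G0=0 G2=0(const) G3=NOT G1=NOT 1=0 G4=G0|G1=0|1=1 -> 00001
Step 2: G0=(0+0>=2)=0 G1=G0=0 G2=0(const) G3=NOT G1=NOT 0=1 G4=G0|G1=0|0=0 -> 00010
Step 3: G0=(0+0>=2)=0 G1=G0=0 G2=0(const) G3=NOT G1=NOT 0=1 G4=G0|G1=0|0=0 -> 00010
Step 4: G0=(0+0>=2)=0 G1=G0=0 G2=0(const) G3=NOT G1=NOT 0=1 G4=G0|G1=0|0=0 -> 00010
Step 5: G0=(0+0>=2)=0 G1=G0=0 G2=0(const) G3=NOT G1=NOT 0=1 G4=G0|G1=0|0=0 -> 00010
Step 6: G0=(0+0>=2)=0 G1=G0=0 G2=0(const) G3=NOT G1=NOT 0=1 G4=G0|G1=0|0=0 -> 00010
Step 7: G0=(0+0>=2)=0 G1=G0=0 G2=0(const) G3=NOT G1=NOT 0=1 G4=G0|G1=0|0=0 -> 00010

00010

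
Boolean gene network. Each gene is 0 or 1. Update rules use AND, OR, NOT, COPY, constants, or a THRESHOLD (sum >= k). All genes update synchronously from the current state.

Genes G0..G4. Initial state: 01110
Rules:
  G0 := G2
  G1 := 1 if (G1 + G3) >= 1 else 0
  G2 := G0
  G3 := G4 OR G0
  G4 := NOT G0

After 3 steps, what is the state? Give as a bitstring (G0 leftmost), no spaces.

Step 1: G0=G2=1 G1=(1+1>=1)=1 G2=G0=0 G3=G4|G0=0|0=0 G4=NOT G0=NOT 0=1 -> 11001
Step 2: G0=G2=0 G1=(1+0>=1)=1 G2=G0=1 G3=G4|G0=1|1=1 G4=NOT G0=NOT 1=0 -> 01110
Step 3: G0=G2=1 G1=(1+1>=1)=1 G2=G0=0 G3=G4|G0=0|0=0 G4=NOT G0=NOT 0=1 -> 11001

11001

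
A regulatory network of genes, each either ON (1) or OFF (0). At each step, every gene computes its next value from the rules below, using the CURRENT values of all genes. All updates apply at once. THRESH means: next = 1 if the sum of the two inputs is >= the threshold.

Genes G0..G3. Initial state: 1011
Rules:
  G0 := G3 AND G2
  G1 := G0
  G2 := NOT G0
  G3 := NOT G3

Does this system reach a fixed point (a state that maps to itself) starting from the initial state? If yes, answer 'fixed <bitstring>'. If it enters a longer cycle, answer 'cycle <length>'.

Answer: cycle 4

Derivation:
Step 0: 1011
Step 1: G0=G3&G2=1&1=1 G1=G0=1 G2=NOT G0=NOT 1=0 G3=NOT G3=NOT 1=0 -> 1100
Step 2: G0=G3&G2=0&0=0 G1=G0=1 G2=NOT G0=NOT 1=0 G3=NOT G3=NOT 0=1 -> 0101
Step 3: G0=G3&G2=1&0=0 G1=G0=0 G2=NOT G0=NOT 0=1 G3=NOT G3=NOT 1=0 -> 0010
Step 4: G0=G3&G2=0&1=0 G1=G0=0 G2=NOT G0=NOT 0=1 G3=NOT G3=NOT 0=1 -> 0011
Step 5: G0=G3&G2=1&1=1 G1=G0=0 G2=NOT G0=NOT 0=1 G3=NOT G3=NOT 1=0 -> 1010
Step 6: G0=G3&G2=0&1=0 G1=G0=1 G2=NOT G0=NOT 1=0 G3=NOT G3=NOT 0=1 -> 0101
Cycle of length 4 starting at step 2 -> no fixed point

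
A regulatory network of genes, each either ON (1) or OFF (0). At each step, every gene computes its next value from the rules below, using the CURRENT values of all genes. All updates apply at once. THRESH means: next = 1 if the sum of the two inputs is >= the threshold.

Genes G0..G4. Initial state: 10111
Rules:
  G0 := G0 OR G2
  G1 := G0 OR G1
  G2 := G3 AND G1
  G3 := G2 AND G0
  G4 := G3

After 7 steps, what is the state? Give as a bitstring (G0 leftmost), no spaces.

Step 1: G0=G0|G2=1|1=1 G1=G0|G1=1|0=1 G2=G3&G1=1&0=0 G3=G2&G0=1&1=1 G4=G3=1 -> 11011
Step 2: G0=G0|G2=1|0=1 G1=G0|G1=1|1=1 G2=G3&G1=1&1=1 G3=G2&G0=0&1=0 G4=G3=1 -> 11101
Step 3: G0=G0|G2=1|1=1 G1=G0|G1=1|1=1 G2=G3&G1=0&1=0 G3=G2&G0=1&1=1 G4=G3=0 -> 11010
Step 4: G0=G0|G2=1|0=1 G1=G0|G1=1|1=1 G2=G3&G1=1&1=1 G3=G2&G0=0&1=0 G4=G3=1 -> 11101
Step 5: G0=G0|G2=1|1=1 G1=G0|G1=1|1=1 G2=G3&G1=0&1=0 G3=G2&G0=1&1=1 G4=G3=0 -> 11010
Step 6: G0=G0|G2=1|0=1 G1=G0|G1=1|1=1 G2=G3&G1=1&1=1 G3=G2&G0=0&1=0 G4=G3=1 -> 11101
Step 7: G0=G0|G2=1|1=1 G1=G0|G1=1|1=1 G2=G3&G1=0&1=0 G3=G2&G0=1&1=1 G4=G3=0 -> 11010

11010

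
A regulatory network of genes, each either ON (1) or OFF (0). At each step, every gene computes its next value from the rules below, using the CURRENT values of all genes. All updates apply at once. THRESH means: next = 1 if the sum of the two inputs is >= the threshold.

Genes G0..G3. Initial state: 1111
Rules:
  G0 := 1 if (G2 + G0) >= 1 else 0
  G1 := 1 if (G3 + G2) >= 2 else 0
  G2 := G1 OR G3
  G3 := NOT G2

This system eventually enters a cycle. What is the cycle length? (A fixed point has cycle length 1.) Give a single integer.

Answer: 5

Derivation:
Step 0: 1111
Step 1: G0=(1+1>=1)=1 G1=(1+1>=2)=1 G2=G1|G3=1|1=1 G3=NOT G2=NOT 1=0 -> 1110
Step 2: G0=(1+1>=1)=1 G1=(0+1>=2)=0 G2=G1|G3=1|0=1 G3=NOT G2=NOT 1=0 -> 1010
Step 3: G0=(1+1>=1)=1 G1=(0+1>=2)=0 G2=G1|G3=0|0=0 G3=NOT G2=NOT 1=0 -> 1000
Step 4: G0=(0+1>=1)=1 G1=(0+0>=2)=0 G2=G1|G3=0|0=0 G3=NOT G2=NOT 0=1 -> 1001
Step 5: G0=(0+1>=1)=1 G1=(1+0>=2)=0 G2=G1|G3=0|1=1 G3=NOT G2=NOT 0=1 -> 1011
Step 6: G0=(1+1>=1)=1 G1=(1+1>=2)=1 G2=G1|G3=0|1=1 G3=NOT G2=NOT 1=0 -> 1110
State from step 6 equals state from step 1 -> cycle length 5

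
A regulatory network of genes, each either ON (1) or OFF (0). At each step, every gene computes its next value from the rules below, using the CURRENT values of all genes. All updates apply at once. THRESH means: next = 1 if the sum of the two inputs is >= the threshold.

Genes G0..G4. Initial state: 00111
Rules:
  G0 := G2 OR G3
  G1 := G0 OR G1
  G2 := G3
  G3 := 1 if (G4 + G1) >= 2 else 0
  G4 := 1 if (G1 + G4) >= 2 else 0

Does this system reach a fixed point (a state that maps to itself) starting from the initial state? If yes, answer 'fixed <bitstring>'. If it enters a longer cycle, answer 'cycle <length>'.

Step 0: 00111
Step 1: G0=G2|G3=1|1=1 G1=G0|G1=0|0=0 G2=G3=1 G3=(1+0>=2)=0 G4=(0+1>=2)=0 -> 10100
Step 2: G0=G2|G3=1|0=1 G1=G0|G1=1|0=1 G2=G3=0 G3=(0+0>=2)=0 G4=(0+0>=2)=0 -> 11000
Step 3: G0=G2|G3=0|0=0 G1=G0|G1=1|1=1 G2=G3=0 G3=(0+1>=2)=0 G4=(1+0>=2)=0 -> 01000
Step 4: G0=G2|G3=0|0=0 G1=G0|G1=0|1=1 G2=G3=0 G3=(0+1>=2)=0 G4=(1+0>=2)=0 -> 01000
Fixed point reached at step 3: 01000

Answer: fixed 01000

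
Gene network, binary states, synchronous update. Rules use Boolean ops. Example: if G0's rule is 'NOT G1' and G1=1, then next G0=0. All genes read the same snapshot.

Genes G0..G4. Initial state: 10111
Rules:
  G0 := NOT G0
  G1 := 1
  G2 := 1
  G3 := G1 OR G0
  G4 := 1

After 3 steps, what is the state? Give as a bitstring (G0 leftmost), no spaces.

Step 1: G0=NOT G0=NOT 1=0 G1=1(const) G2=1(const) G3=G1|G0=0|1=1 G4=1(const) -> 01111
Step 2: G0=NOT G0=NOT 0=1 G1=1(const) G2=1(const) G3=G1|G0=1|0=1 G4=1(const) -> 11111
Step 3: G0=NOT G0=NOT 1=0 G1=1(const) G2=1(const) G3=G1|G0=1|1=1 G4=1(const) -> 01111

01111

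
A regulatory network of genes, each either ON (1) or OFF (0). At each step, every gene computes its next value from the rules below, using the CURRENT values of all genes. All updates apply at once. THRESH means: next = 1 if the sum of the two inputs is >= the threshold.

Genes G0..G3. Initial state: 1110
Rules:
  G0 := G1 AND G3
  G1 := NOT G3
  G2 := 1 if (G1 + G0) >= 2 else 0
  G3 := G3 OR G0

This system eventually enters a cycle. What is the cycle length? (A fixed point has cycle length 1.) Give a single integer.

Answer: 1

Derivation:
Step 0: 1110
Step 1: G0=G1&G3=1&0=0 G1=NOT G3=NOT 0=1 G2=(1+1>=2)=1 G3=G3|G0=0|1=1 -> 0111
Step 2: G0=G1&G3=1&1=1 G1=NOT G3=NOT 1=0 G2=(1+0>=2)=0 G3=G3|G0=1|0=1 -> 1001
Step 3: G0=G1&G3=0&1=0 G1=NOT G3=NOT 1=0 G2=(0+1>=2)=0 G3=G3|G0=1|1=1 -> 0001
Step 4: G0=G1&G3=0&1=0 G1=NOT G3=NOT 1=0 G2=(0+0>=2)=0 G3=G3|G0=1|0=1 -> 0001
State from step 4 equals state from step 3 -> cycle length 1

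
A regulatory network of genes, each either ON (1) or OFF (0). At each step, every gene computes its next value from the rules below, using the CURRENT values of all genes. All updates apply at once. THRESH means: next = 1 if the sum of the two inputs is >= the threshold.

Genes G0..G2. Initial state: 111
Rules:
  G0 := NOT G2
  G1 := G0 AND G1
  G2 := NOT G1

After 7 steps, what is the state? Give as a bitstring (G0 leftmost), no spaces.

Step 1: G0=NOT G2=NOT 1=0 G1=G0&G1=1&1=1 G2=NOT G1=NOT 1=0 -> 010
Step 2: G0=NOT G2=NOT 0=1 G1=G0&G1=0&1=0 G2=NOT G1=NOT 1=0 -> 100
Step 3: G0=NOT G2=NOT 0=1 G1=G0&G1=1&0=0 G2=NOT G1=NOT 0=1 -> 101
Step 4: G0=NOT G2=NOT 1=0 G1=G0&G1=1&0=0 G2=NOT G1=NOT 0=1 -> 001
Step 5: G0=NOT G2=NOT 1=0 G1=G0&G1=0&0=0 G2=NOT G1=NOT 0=1 -> 001
Step 6: G0=NOT G2=NOT 1=0 G1=G0&G1=0&0=0 G2=NOT G1=NOT 0=1 -> 001
Step 7: G0=NOT G2=NOT 1=0 G1=G0&G1=0&0=0 G2=NOT G1=NOT 0=1 -> 001

001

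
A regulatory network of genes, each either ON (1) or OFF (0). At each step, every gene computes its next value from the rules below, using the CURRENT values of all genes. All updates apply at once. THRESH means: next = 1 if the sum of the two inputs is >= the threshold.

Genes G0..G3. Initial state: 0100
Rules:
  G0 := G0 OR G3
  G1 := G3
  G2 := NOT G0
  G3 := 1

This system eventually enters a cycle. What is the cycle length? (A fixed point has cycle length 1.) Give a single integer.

Step 0: 0100
Step 1: G0=G0|G3=0|0=0 G1=G3=0 G2=NOT G0=NOT 0=1 G3=1(const) -> 0011
Step 2: G0=G0|G3=0|1=1 G1=G3=1 G2=NOT G0=NOT 0=1 G3=1(const) -> 1111
Step 3: G0=G0|G3=1|1=1 G1=G3=1 G2=NOT G0=NOT 1=0 G3=1(const) -> 1101
Step 4: G0=G0|G3=1|1=1 G1=G3=1 G2=NOT G0=NOT 1=0 G3=1(const) -> 1101
State from step 4 equals state from step 3 -> cycle length 1

Answer: 1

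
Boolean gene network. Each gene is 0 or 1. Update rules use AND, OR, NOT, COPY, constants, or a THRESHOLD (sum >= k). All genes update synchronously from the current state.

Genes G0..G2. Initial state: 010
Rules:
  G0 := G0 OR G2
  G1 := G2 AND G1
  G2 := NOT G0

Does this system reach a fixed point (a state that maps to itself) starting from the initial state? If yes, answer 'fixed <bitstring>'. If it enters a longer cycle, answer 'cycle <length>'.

Answer: fixed 100

Derivation:
Step 0: 010
Step 1: G0=G0|G2=0|0=0 G1=G2&G1=0&1=0 G2=NOT G0=NOT 0=1 -> 001
Step 2: G0=G0|G2=0|1=1 G1=G2&G1=1&0=0 G2=NOT G0=NOT 0=1 -> 101
Step 3: G0=G0|G2=1|1=1 G1=G2&G1=1&0=0 G2=NOT G0=NOT 1=0 -> 100
Step 4: G0=G0|G2=1|0=1 G1=G2&G1=0&0=0 G2=NOT G0=NOT 1=0 -> 100
Fixed point reached at step 3: 100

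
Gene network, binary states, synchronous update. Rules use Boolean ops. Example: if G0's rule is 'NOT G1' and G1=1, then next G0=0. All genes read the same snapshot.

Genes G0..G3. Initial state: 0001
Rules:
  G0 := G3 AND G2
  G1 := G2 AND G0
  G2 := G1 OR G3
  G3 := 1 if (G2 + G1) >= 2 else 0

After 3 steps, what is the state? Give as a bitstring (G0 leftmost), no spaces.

Step 1: G0=G3&G2=1&0=0 G1=G2&G0=0&0=0 G2=G1|G3=0|1=1 G3=(0+0>=2)=0 -> 0010
Step 2: G0=G3&G2=0&1=0 G1=G2&G0=1&0=0 G2=G1|G3=0|0=0 G3=(1+0>=2)=0 -> 0000
Step 3: G0=G3&G2=0&0=0 G1=G2&G0=0&0=0 G2=G1|G3=0|0=0 G3=(0+0>=2)=0 -> 0000

0000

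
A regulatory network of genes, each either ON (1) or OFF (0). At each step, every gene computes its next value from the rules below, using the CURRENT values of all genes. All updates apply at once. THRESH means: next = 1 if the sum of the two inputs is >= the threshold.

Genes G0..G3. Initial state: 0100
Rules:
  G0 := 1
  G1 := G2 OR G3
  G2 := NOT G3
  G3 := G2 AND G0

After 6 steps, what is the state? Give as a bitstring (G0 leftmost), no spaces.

Step 1: G0=1(const) G1=G2|G3=0|0=0 G2=NOT G3=NOT 0=1 G3=G2&G0=0&0=0 -> 1010
Step 2: G0=1(const) G1=G2|G3=1|0=1 G2=NOT G3=NOT 0=1 G3=G2&G0=1&1=1 -> 1111
Step 3: G0=1(const) G1=G2|G3=1|1=1 G2=NOT G3=NOT 1=0 G3=G2&G0=1&1=1 -> 1101
Step 4: G0=1(const) G1=G2|G3=0|1=1 G2=NOT G3=NOT 1=0 G3=G2&G0=0&1=0 -> 1100
Step 5: G0=1(const) G1=G2|G3=0|0=0 G2=NOT G3=NOT 0=1 G3=G2&G0=0&1=0 -> 1010
Step 6: G0=1(const) G1=G2|G3=1|0=1 G2=NOT G3=NOT 0=1 G3=G2&G0=1&1=1 -> 1111

1111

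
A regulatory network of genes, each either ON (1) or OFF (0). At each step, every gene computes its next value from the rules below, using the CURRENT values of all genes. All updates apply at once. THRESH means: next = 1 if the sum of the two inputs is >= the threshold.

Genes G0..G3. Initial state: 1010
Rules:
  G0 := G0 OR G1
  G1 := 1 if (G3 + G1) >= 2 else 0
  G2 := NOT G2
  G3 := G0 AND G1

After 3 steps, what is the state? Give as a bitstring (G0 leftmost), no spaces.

Step 1: G0=G0|G1=1|0=1 G1=(0+0>=2)=0 G2=NOT G2=NOT 1=0 G3=G0&G1=1&0=0 -> 1000
Step 2: G0=G0|G1=1|0=1 G1=(0+0>=2)=0 G2=NOT G2=NOT 0=1 G3=G0&G1=1&0=0 -> 1010
Step 3: G0=G0|G1=1|0=1 G1=(0+0>=2)=0 G2=NOT G2=NOT 1=0 G3=G0&G1=1&0=0 -> 1000

1000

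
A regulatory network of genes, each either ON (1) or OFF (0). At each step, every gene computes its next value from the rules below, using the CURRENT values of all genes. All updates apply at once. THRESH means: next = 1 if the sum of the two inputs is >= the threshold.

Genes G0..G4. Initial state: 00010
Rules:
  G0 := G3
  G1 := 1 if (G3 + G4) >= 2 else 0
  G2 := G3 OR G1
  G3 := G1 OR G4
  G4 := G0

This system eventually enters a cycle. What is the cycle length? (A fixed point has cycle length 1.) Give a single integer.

Step 0: 00010
Step 1: G0=G3=1 G1=(1+0>=2)=0 G2=G3|G1=1|0=1 G3=G1|G4=0|0=0 G4=G0=0 -> 10100
Step 2: G0=G3=0 G1=(0+0>=2)=0 G2=G3|G1=0|0=0 G3=G1|G4=0|0=0 G4=G0=1 -> 00001
Step 3: G0=G3=0 G1=(0+1>=2)=0 G2=G3|G1=0|0=0 G3=G1|G4=0|1=1 G4=G0=0 -> 00010
State from step 3 equals state from step 0 -> cycle length 3

Answer: 3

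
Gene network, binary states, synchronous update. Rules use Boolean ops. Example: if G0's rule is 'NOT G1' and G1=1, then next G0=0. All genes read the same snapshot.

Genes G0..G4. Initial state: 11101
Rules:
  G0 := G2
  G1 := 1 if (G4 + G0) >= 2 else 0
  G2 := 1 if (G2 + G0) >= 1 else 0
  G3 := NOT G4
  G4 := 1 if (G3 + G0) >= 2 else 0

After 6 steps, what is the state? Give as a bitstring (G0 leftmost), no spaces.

Step 1: G0=G2=1 G1=(1+1>=2)=1 G2=(1+1>=1)=1 G3=NOT G4=NOT 1=0 G4=(0+1>=2)=0 -> 11100
Step 2: G0=G2=1 G1=(0+1>=2)=0 G2=(1+1>=1)=1 G3=NOT G4=NOT 0=1 G4=(0+1>=2)=0 -> 10110
Step 3: G0=G2=1 G1=(0+1>=2)=0 G2=(1+1>=1)=1 G3=NOT G4=NOT 0=1 G4=(1+1>=2)=1 -> 10111
Step 4: G0=G2=1 G1=(1+1>=2)=1 G2=(1+1>=1)=1 G3=NOT G4=NOT 1=0 G4=(1+1>=2)=1 -> 11101
Step 5: G0=G2=1 G1=(1+1>=2)=1 G2=(1+1>=1)=1 G3=NOT G4=NOT 1=0 G4=(0+1>=2)=0 -> 11100
Step 6: G0=G2=1 G1=(0+1>=2)=0 G2=(1+1>=1)=1 G3=NOT G4=NOT 0=1 G4=(0+1>=2)=0 -> 10110

10110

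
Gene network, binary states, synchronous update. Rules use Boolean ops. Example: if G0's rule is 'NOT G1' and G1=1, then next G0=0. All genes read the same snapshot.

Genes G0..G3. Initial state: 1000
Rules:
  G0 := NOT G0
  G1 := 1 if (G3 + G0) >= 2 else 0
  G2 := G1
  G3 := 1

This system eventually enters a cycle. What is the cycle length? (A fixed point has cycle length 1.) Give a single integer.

Step 0: 1000
Step 1: G0=NOT G0=NOT 1=0 G1=(0+1>=2)=0 G2=G1=0 G3=1(const) -> 0001
Step 2: G0=NOT G0=NOT 0=1 G1=(1+0>=2)=0 G2=G1=0 G3=1(const) -> 1001
Step 3: G0=NOT G0=NOT 1=0 G1=(1+1>=2)=1 G2=G1=0 G3=1(const) -> 0101
Step 4: G0=NOT G0=NOT 0=1 G1=(1+0>=2)=0 G2=G1=1 G3=1(const) -> 1011
Step 5: G0=NOT G0=NOT 1=0 G1=(1+1>=2)=1 G2=G1=0 G3=1(const) -> 0101
State from step 5 equals state from step 3 -> cycle length 2

Answer: 2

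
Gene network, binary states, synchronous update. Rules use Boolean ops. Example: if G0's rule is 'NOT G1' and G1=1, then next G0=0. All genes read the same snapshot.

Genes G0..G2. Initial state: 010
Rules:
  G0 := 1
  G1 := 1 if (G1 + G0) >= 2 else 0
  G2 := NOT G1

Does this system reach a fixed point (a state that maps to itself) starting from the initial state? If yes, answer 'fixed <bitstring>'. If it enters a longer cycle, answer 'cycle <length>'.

Step 0: 010
Step 1: G0=1(const) G1=(1+0>=2)=0 G2=NOT G1=NOT 1=0 -> 100
Step 2: G0=1(const) G1=(0+1>=2)=0 G2=NOT G1=NOT 0=1 -> 101
Step 3: G0=1(const) G1=(0+1>=2)=0 G2=NOT G1=NOT 0=1 -> 101
Fixed point reached at step 2: 101

Answer: fixed 101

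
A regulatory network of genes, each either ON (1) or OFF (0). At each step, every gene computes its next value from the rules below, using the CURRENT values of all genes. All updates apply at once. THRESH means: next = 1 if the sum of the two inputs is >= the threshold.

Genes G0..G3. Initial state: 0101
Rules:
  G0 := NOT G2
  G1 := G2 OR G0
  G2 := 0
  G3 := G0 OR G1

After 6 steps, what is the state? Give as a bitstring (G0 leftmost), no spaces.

Step 1: G0=NOT G2=NOT 0=1 G1=G2|G0=0|0=0 G2=0(const) G3=G0|G1=0|1=1 -> 1001
Step 2: G0=NOT G2=NOT 0=1 G1=G2|G0=0|1=1 G2=0(const) G3=G0|G1=1|0=1 -> 1101
Step 3: G0=NOT G2=NOT 0=1 G1=G2|G0=0|1=1 G2=0(const) G3=G0|G1=1|1=1 -> 1101
Step 4: G0=NOT G2=NOT 0=1 G1=G2|G0=0|1=1 G2=0(const) G3=G0|G1=1|1=1 -> 1101
Step 5: G0=NOT G2=NOT 0=1 G1=G2|G0=0|1=1 G2=0(const) G3=G0|G1=1|1=1 -> 1101
Step 6: G0=NOT G2=NOT 0=1 G1=G2|G0=0|1=1 G2=0(const) G3=G0|G1=1|1=1 -> 1101

1101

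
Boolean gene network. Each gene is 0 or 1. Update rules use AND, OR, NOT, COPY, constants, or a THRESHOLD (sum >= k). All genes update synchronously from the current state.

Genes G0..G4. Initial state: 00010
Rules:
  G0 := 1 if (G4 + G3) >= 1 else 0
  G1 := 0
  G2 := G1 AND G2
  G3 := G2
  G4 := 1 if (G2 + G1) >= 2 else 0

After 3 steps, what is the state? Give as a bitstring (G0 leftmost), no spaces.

Step 1: G0=(0+1>=1)=1 G1=0(const) G2=G1&G2=0&0=0 G3=G2=0 G4=(0+0>=2)=0 -> 10000
Step 2: G0=(0+0>=1)=0 G1=0(const) G2=G1&G2=0&0=0 G3=G2=0 G4=(0+0>=2)=0 -> 00000
Step 3: G0=(0+0>=1)=0 G1=0(const) G2=G1&G2=0&0=0 G3=G2=0 G4=(0+0>=2)=0 -> 00000

00000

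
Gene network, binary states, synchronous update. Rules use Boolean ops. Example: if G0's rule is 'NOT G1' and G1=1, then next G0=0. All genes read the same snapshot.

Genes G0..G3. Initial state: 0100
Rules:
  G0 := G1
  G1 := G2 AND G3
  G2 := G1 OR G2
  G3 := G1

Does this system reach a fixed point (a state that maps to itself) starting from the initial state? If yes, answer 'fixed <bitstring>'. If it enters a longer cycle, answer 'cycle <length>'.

Answer: cycle 2

Derivation:
Step 0: 0100
Step 1: G0=G1=1 G1=G2&G3=0&0=0 G2=G1|G2=1|0=1 G3=G1=1 -> 1011
Step 2: G0=G1=0 G1=G2&G3=1&1=1 G2=G1|G2=0|1=1 G3=G1=0 -> 0110
Step 3: G0=G1=1 G1=G2&G3=1&0=0 G2=G1|G2=1|1=1 G3=G1=1 -> 1011
Cycle of length 2 starting at step 1 -> no fixed point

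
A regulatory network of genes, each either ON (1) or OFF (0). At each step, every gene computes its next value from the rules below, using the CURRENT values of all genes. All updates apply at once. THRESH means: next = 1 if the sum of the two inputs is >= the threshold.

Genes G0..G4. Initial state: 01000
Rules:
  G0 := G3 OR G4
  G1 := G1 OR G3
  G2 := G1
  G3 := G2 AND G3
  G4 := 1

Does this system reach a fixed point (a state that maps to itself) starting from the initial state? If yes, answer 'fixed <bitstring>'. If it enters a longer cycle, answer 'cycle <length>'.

Step 0: 01000
Step 1: G0=G3|G4=0|0=0 G1=G1|G3=1|0=1 G2=G1=1 G3=G2&G3=0&0=0 G4=1(const) -> 01101
Step 2: G0=G3|G4=0|1=1 G1=G1|G3=1|0=1 G2=G1=1 G3=G2&G3=1&0=0 G4=1(const) -> 11101
Step 3: G0=G3|G4=0|1=1 G1=G1|G3=1|0=1 G2=G1=1 G3=G2&G3=1&0=0 G4=1(const) -> 11101
Fixed point reached at step 2: 11101

Answer: fixed 11101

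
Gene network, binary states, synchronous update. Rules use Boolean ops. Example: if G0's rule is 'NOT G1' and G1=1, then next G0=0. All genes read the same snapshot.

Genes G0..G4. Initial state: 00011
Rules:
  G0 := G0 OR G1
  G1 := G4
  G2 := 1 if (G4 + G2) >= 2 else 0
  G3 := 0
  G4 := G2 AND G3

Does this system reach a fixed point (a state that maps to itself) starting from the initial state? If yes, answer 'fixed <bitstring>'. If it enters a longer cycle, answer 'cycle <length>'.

Step 0: 00011
Step 1: G0=G0|G1=0|0=0 G1=G4=1 G2=(1+0>=2)=0 G3=0(const) G4=G2&G3=0&1=0 -> 01000
Step 2: G0=G0|G1=0|1=1 G1=G4=0 G2=(0+0>=2)=0 G3=0(const) G4=G2&G3=0&0=0 -> 10000
Step 3: G0=G0|G1=1|0=1 G1=G4=0 G2=(0+0>=2)=0 G3=0(const) G4=G2&G3=0&0=0 -> 10000
Fixed point reached at step 2: 10000

Answer: fixed 10000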